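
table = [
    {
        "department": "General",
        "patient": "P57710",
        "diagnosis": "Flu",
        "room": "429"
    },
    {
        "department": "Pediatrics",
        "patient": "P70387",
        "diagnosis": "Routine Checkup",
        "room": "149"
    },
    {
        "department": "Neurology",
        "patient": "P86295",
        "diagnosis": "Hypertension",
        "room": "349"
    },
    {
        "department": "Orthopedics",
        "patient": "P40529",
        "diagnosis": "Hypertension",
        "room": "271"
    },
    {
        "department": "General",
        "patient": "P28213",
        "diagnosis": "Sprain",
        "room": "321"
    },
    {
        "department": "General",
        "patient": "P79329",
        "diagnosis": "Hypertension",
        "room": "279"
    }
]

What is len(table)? 6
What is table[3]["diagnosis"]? "Hypertension"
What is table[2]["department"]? "Neurology"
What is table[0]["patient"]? "P57710"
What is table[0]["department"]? "General"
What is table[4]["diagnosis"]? "Sprain"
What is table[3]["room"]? "271"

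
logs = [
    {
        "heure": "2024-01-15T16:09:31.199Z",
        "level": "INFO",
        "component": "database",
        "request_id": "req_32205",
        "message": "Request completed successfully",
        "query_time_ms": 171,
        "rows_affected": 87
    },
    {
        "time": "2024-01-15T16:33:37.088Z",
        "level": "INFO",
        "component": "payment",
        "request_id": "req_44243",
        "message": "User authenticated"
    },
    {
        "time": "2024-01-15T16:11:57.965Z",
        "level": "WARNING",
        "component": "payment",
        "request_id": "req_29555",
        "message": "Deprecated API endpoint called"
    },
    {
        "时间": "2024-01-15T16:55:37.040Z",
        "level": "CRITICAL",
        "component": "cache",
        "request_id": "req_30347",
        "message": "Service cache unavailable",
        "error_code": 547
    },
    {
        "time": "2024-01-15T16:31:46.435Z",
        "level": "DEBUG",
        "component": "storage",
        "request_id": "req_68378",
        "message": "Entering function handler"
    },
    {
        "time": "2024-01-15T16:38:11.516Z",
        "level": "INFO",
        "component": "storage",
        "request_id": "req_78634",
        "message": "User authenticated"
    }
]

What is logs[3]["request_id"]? "req_30347"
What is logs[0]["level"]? "INFO"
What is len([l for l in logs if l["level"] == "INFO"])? 3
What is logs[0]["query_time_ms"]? 171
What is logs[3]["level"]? "CRITICAL"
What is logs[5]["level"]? "INFO"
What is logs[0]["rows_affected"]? 87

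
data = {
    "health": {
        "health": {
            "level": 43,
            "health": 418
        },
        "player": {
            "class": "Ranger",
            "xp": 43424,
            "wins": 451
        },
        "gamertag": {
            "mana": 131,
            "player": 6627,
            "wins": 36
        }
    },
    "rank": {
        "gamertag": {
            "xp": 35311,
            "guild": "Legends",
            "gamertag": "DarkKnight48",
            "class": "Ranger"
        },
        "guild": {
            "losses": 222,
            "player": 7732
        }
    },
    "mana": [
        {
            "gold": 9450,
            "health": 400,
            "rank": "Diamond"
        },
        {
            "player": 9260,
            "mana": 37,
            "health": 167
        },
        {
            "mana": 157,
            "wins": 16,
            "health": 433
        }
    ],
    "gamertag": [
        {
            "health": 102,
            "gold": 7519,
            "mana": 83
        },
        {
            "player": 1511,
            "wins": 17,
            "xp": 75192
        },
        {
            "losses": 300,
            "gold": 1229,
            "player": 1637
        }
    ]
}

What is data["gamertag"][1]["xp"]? 75192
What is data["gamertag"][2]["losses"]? 300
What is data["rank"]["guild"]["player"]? 7732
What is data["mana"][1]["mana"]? 37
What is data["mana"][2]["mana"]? 157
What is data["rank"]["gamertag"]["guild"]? "Legends"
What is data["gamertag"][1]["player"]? 1511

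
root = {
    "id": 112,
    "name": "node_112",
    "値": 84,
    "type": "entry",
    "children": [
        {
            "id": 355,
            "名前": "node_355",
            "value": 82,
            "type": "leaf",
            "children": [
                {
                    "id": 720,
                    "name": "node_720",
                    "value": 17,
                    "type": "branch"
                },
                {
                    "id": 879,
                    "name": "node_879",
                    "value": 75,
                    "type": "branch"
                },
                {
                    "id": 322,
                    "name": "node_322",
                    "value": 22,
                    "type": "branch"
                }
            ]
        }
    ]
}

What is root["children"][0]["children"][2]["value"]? 22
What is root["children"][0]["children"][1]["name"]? "node_879"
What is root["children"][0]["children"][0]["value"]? 17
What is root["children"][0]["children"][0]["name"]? "node_720"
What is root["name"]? "node_112"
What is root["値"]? 84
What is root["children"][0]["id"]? 355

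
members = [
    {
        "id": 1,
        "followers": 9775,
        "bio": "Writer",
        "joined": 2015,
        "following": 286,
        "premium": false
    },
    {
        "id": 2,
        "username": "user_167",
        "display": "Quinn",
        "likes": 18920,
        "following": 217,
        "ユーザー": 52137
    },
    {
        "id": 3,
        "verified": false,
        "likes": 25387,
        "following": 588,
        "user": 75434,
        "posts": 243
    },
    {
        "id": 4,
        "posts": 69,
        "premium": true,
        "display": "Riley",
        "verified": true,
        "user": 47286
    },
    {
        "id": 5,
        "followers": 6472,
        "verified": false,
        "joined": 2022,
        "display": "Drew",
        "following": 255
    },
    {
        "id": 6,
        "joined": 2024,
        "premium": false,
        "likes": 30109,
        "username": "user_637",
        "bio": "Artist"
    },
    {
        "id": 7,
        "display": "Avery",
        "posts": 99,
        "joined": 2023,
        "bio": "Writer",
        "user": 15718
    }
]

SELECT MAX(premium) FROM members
True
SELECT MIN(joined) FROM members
2015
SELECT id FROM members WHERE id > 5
[6, 7]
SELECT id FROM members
[1, 2, 3, 4, 5, 6, 7]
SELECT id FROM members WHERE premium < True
[1, 6]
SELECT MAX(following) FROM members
588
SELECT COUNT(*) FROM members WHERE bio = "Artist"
1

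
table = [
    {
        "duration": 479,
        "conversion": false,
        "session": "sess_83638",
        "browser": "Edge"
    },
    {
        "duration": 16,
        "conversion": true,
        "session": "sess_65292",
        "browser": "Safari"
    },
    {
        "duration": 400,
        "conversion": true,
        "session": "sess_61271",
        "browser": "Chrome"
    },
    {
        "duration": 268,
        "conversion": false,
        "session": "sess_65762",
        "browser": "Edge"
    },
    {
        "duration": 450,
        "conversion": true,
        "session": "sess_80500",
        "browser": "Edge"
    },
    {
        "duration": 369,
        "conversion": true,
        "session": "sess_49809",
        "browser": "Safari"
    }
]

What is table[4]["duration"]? 450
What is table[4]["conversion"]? True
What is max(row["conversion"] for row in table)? True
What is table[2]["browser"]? "Chrome"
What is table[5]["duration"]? 369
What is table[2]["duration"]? 400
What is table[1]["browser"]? "Safari"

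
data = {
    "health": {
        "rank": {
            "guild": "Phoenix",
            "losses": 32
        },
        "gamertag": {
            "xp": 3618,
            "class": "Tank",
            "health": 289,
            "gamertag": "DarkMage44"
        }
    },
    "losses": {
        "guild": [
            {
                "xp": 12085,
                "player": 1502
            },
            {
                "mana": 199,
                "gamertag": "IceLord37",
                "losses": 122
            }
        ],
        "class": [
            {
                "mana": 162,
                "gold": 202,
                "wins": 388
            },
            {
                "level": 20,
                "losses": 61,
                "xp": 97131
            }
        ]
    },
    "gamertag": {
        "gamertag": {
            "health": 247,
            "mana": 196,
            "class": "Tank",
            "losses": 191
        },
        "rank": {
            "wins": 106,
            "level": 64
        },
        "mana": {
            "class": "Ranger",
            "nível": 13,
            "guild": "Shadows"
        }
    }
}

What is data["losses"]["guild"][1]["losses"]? 122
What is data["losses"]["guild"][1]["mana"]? 199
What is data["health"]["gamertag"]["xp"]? 3618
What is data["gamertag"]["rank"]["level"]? 64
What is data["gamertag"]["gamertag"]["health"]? 247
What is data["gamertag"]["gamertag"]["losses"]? 191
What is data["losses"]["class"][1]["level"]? 20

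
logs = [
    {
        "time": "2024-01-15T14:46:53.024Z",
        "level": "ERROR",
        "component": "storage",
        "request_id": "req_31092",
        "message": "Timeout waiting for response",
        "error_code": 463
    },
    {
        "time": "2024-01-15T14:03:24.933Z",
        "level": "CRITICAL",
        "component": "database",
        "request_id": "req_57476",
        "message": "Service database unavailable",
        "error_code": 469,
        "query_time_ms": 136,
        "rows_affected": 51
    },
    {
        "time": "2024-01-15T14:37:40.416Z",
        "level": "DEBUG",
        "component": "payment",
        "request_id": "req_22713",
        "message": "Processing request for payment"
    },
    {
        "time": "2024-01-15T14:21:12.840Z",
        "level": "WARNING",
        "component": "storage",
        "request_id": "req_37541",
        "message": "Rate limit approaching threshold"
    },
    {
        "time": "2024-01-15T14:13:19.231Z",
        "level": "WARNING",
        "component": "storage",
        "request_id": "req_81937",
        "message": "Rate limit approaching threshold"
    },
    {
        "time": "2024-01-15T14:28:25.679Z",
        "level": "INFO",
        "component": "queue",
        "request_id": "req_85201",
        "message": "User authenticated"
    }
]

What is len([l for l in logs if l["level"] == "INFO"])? 1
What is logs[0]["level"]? "ERROR"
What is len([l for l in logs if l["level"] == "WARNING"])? 2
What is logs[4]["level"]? "WARNING"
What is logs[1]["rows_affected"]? 51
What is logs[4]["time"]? "2024-01-15T14:13:19.231Z"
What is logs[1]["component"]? "database"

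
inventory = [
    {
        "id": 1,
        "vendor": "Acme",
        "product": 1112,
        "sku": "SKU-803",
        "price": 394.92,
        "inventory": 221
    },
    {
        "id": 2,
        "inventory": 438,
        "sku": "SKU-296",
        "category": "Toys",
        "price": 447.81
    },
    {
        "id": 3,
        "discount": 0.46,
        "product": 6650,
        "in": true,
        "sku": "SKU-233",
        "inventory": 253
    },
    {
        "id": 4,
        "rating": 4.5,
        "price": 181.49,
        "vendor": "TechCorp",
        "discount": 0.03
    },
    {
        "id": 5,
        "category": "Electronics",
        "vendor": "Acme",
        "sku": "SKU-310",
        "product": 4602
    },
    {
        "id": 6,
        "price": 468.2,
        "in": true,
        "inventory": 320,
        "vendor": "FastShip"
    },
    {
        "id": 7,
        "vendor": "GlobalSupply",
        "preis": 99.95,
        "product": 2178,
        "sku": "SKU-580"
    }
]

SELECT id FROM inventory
[1, 2, 3, 4, 5, 6, 7]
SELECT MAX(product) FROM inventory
6650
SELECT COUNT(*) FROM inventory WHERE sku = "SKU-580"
1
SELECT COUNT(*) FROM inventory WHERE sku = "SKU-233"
1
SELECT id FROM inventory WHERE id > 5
[6, 7]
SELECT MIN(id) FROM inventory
1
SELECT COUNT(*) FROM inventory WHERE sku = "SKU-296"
1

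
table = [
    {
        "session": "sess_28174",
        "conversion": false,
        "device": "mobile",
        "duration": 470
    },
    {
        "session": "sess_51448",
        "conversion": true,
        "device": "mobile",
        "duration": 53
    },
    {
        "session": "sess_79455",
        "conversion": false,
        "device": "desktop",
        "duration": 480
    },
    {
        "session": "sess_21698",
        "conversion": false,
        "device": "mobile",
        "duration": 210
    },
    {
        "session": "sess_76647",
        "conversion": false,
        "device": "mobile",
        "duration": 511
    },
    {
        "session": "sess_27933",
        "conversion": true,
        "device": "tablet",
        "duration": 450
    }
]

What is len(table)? 6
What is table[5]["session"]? "sess_27933"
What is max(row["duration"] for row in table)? 511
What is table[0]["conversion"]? False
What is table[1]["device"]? "mobile"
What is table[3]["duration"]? 210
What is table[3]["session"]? "sess_21698"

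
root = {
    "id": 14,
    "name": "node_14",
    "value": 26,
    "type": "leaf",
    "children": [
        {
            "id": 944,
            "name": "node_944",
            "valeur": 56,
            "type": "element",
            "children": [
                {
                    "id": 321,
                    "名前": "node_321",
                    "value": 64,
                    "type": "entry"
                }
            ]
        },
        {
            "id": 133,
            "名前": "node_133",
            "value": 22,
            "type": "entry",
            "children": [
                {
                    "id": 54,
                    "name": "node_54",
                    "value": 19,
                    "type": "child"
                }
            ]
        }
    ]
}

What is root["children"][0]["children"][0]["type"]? "entry"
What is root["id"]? 14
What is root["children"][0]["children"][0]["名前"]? "node_321"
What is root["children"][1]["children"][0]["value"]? 19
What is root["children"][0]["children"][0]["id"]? 321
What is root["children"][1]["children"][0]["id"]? 54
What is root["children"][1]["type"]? "entry"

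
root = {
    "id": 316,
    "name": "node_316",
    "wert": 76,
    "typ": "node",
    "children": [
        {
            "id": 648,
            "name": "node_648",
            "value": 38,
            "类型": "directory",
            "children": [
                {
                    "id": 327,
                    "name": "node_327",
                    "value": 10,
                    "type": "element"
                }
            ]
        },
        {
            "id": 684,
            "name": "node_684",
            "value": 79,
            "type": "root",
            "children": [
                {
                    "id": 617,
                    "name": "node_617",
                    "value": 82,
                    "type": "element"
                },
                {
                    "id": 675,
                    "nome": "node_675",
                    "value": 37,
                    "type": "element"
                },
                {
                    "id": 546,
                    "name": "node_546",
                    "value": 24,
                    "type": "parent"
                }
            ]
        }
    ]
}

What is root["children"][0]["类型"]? "directory"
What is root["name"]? "node_316"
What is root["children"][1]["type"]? "root"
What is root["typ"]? "node"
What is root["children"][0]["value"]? 38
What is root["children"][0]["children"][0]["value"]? 10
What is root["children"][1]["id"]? 684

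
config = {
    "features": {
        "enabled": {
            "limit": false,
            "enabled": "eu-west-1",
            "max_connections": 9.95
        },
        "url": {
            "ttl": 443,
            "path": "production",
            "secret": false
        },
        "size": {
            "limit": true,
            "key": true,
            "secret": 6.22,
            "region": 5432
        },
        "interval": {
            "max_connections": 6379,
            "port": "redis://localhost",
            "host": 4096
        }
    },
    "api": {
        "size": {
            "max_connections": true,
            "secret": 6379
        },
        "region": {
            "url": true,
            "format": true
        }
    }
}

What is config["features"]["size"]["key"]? True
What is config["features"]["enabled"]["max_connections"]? 9.95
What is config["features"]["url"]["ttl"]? 443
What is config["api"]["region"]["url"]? True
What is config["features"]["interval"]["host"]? 4096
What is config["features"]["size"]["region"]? 5432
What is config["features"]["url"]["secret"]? False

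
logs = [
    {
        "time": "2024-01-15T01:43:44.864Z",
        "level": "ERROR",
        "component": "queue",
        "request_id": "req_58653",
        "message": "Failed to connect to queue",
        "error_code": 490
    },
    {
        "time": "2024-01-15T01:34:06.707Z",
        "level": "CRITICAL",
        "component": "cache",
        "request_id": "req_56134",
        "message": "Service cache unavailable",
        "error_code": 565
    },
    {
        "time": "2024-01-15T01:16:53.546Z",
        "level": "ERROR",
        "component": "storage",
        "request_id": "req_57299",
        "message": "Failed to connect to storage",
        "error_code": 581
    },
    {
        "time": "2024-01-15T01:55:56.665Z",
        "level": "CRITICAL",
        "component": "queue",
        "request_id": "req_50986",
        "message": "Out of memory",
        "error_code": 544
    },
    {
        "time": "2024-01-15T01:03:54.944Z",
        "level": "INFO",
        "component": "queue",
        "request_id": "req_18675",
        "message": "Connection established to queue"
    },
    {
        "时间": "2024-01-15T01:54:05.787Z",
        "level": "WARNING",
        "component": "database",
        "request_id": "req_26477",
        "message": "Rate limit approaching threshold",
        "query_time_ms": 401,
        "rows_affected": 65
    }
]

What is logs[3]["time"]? "2024-01-15T01:55:56.665Z"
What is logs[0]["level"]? "ERROR"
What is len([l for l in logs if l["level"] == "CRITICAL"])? 2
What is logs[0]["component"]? "queue"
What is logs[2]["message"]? "Failed to connect to storage"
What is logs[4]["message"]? "Connection established to queue"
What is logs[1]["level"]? "CRITICAL"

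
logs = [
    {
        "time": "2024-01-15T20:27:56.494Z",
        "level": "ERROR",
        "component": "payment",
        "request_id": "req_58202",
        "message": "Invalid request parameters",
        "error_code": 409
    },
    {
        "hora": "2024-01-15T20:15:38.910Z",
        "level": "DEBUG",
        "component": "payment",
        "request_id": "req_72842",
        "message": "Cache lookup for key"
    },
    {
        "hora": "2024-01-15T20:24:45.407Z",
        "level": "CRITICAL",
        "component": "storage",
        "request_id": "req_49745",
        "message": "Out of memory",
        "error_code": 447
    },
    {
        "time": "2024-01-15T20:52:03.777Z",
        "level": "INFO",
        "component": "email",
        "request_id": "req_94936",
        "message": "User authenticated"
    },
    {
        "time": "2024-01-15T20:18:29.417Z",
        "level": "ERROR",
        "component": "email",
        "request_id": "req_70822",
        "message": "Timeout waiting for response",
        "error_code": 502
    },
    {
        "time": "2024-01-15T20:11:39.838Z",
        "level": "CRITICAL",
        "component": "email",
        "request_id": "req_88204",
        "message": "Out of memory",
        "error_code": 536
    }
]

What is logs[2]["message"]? "Out of memory"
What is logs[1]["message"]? "Cache lookup for key"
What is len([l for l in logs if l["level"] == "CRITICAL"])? 2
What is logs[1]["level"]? "DEBUG"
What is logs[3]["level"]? "INFO"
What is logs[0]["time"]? "2024-01-15T20:27:56.494Z"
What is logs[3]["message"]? "User authenticated"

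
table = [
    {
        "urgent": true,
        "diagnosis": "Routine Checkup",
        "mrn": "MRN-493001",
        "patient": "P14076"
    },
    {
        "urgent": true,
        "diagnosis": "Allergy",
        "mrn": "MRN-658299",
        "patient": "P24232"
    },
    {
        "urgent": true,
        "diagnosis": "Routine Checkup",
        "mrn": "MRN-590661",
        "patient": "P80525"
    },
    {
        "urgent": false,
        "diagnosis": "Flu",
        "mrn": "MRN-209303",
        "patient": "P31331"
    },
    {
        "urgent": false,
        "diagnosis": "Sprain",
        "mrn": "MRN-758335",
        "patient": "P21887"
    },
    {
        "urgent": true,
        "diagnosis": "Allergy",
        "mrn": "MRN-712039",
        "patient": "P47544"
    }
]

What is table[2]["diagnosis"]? "Routine Checkup"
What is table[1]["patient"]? "P24232"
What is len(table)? 6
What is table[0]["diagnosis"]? "Routine Checkup"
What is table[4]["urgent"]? False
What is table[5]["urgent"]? True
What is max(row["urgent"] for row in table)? True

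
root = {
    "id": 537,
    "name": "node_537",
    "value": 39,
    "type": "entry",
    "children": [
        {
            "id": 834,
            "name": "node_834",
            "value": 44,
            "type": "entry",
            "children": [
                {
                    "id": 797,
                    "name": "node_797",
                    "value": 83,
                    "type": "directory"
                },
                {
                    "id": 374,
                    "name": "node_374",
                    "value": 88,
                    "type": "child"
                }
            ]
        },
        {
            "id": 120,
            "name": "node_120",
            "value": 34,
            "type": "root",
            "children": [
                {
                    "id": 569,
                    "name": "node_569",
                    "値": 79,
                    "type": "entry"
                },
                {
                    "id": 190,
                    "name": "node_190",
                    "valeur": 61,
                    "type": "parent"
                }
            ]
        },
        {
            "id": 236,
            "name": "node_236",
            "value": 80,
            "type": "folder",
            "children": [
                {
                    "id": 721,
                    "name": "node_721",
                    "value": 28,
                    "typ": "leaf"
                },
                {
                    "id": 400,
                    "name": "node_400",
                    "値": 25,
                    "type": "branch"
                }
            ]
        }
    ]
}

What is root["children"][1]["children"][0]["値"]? 79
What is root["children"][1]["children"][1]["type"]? "parent"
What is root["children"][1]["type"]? "root"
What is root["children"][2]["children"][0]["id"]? 721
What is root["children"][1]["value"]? 34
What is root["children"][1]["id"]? 120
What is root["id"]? 537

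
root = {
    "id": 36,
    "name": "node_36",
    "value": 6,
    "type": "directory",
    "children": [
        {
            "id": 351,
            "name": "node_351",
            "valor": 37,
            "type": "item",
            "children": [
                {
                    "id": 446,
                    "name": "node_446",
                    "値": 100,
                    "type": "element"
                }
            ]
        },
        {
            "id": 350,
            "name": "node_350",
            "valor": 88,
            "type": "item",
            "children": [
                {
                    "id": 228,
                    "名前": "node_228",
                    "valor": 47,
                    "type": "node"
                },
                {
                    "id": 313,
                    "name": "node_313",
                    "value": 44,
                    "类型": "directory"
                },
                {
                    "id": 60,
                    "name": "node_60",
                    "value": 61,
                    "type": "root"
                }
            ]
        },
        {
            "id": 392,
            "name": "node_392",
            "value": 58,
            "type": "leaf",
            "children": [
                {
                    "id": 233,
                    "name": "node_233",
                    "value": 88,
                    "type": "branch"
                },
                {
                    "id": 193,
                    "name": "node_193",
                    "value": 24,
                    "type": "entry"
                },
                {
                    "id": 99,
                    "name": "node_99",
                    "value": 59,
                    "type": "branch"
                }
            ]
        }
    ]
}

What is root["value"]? 6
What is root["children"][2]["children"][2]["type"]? "branch"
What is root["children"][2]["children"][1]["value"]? 24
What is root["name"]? "node_36"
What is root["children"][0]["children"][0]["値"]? 100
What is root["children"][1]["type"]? "item"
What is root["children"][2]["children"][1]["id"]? 193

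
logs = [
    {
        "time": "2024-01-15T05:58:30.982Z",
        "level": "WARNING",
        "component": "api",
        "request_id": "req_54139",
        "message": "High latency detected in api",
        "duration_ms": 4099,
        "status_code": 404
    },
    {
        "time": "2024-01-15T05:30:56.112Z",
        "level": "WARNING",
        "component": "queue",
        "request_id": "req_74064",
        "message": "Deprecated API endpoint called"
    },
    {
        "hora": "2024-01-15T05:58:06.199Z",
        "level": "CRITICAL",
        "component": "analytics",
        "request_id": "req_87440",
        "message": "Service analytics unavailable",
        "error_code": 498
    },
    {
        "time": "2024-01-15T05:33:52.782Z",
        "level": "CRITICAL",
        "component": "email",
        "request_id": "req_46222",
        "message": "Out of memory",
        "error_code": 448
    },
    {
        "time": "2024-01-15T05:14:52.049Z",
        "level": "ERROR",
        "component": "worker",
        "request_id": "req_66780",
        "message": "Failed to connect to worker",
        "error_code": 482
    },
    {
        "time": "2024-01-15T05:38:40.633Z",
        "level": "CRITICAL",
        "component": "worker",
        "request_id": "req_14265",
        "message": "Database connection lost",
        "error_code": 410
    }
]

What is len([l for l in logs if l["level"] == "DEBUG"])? 0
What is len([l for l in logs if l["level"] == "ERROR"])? 1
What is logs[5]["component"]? "worker"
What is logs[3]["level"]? "CRITICAL"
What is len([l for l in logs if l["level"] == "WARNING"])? 2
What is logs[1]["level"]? "WARNING"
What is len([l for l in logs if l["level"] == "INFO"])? 0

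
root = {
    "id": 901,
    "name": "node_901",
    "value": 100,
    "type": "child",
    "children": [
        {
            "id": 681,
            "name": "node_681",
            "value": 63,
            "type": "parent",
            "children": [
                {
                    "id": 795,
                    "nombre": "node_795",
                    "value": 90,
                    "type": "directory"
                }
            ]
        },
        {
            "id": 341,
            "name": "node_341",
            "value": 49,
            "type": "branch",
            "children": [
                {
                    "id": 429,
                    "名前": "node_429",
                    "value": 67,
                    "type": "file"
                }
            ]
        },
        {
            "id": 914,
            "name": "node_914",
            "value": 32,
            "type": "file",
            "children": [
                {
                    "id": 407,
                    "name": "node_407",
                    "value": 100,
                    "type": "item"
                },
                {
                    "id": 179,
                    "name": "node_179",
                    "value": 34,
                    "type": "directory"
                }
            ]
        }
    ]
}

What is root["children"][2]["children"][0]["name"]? "node_407"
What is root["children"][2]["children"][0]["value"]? 100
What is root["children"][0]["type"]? "parent"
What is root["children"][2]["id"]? 914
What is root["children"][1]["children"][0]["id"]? 429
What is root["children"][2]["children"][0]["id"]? 407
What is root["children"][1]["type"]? "branch"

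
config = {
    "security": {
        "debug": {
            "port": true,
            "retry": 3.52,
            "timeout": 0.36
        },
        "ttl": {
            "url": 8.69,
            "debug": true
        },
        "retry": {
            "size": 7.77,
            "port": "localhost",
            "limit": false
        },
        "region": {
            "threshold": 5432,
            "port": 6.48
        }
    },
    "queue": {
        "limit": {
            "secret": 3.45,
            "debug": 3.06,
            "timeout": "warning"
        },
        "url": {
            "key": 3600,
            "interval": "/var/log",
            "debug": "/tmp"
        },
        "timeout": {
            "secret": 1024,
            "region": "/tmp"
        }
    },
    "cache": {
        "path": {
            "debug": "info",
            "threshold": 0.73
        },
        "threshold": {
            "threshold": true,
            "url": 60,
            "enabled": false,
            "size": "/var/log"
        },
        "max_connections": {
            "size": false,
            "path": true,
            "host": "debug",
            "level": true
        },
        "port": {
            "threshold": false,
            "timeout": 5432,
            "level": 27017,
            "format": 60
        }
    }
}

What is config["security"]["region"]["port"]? 6.48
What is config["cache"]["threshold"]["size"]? "/var/log"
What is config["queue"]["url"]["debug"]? "/tmp"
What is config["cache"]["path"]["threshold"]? 0.73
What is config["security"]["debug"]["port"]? True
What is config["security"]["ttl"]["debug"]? True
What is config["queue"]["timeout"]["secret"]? 1024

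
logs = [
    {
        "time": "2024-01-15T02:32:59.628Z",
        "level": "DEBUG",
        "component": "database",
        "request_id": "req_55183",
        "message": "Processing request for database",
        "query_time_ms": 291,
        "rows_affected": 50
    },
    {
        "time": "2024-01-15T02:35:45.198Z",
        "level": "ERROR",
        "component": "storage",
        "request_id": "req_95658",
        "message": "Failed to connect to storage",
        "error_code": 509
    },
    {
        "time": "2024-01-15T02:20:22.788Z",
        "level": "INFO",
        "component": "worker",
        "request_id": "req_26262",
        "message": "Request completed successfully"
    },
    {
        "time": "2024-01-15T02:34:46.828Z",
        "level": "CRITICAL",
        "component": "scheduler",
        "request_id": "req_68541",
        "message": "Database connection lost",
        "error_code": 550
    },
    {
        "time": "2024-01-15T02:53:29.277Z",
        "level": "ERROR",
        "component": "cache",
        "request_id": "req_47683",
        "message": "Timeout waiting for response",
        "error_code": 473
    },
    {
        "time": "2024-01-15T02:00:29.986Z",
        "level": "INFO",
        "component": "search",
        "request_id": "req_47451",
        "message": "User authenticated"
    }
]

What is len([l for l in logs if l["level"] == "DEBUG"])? 1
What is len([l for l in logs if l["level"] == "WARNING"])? 0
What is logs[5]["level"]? "INFO"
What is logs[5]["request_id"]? "req_47451"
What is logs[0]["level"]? "DEBUG"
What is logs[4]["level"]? "ERROR"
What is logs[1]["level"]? "ERROR"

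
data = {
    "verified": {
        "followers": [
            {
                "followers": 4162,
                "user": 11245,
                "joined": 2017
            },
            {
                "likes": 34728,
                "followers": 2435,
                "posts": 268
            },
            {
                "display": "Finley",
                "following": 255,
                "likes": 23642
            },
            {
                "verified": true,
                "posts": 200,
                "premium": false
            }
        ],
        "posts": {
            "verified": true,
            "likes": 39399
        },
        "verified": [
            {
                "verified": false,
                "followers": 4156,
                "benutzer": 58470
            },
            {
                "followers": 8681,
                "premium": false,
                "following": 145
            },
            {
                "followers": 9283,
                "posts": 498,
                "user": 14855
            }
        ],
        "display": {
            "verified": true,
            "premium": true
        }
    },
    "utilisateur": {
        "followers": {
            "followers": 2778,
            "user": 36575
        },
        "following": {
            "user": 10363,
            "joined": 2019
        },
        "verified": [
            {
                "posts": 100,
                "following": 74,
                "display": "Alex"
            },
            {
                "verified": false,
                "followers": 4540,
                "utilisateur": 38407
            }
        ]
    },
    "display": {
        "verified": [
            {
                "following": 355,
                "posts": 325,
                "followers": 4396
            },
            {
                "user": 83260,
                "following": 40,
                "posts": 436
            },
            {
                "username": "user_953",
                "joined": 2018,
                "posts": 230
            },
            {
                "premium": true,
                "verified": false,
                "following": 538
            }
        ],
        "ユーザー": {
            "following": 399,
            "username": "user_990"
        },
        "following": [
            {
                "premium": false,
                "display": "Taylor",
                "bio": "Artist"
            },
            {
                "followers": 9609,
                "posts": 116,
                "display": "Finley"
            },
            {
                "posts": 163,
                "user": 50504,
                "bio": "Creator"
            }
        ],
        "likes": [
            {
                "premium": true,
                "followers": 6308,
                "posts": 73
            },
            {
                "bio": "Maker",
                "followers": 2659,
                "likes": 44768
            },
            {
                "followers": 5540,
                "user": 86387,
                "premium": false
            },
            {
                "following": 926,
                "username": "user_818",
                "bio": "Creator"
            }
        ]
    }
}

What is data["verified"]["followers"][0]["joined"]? 2017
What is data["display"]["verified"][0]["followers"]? 4396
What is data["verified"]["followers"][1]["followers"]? 2435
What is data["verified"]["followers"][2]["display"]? "Finley"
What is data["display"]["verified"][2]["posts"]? 230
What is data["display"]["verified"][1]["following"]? 40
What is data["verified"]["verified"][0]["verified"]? False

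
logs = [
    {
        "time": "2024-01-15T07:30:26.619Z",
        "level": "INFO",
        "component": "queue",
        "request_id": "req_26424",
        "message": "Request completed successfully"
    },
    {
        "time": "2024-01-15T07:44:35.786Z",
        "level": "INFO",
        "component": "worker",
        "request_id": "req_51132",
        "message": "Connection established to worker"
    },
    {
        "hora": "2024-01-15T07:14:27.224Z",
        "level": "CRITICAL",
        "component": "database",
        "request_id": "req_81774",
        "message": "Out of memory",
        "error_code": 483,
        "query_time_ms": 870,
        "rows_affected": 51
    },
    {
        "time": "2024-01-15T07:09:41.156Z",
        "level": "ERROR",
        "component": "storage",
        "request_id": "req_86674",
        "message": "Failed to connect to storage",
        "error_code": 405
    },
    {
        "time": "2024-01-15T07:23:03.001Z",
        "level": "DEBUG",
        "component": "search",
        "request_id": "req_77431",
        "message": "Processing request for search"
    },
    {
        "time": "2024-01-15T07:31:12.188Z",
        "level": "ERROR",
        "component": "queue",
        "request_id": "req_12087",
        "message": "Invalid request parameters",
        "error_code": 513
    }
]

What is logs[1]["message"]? "Connection established to worker"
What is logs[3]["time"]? "2024-01-15T07:09:41.156Z"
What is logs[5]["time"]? "2024-01-15T07:31:12.188Z"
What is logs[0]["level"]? "INFO"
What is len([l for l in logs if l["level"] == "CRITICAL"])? 1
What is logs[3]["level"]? "ERROR"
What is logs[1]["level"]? "INFO"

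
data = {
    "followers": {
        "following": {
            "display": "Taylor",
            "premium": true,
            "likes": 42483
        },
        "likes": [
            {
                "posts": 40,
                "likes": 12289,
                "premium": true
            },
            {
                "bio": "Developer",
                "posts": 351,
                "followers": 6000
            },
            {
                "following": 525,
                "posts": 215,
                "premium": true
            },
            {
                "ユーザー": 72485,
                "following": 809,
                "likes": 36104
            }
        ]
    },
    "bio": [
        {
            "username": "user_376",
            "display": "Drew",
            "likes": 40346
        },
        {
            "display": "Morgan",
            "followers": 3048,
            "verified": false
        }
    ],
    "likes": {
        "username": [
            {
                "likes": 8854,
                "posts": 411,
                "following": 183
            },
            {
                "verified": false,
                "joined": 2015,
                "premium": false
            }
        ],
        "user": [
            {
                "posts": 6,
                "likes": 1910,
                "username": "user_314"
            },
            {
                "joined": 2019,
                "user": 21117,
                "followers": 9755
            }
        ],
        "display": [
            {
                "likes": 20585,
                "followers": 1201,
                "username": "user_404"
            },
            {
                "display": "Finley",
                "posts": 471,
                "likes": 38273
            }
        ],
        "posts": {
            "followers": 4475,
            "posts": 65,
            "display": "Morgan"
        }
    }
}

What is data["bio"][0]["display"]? "Drew"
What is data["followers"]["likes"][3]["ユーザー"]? 72485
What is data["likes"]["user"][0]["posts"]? 6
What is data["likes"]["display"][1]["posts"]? 471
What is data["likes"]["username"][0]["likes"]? 8854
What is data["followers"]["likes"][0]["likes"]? 12289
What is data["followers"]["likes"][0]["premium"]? True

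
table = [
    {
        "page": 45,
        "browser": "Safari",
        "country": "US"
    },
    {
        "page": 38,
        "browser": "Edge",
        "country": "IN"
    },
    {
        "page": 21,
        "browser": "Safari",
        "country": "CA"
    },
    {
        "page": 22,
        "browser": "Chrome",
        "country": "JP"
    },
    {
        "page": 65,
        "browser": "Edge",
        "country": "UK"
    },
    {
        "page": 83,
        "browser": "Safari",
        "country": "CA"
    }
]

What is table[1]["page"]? 38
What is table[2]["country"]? "CA"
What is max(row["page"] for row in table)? 83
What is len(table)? 6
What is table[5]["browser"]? "Safari"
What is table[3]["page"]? 22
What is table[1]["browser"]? "Edge"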